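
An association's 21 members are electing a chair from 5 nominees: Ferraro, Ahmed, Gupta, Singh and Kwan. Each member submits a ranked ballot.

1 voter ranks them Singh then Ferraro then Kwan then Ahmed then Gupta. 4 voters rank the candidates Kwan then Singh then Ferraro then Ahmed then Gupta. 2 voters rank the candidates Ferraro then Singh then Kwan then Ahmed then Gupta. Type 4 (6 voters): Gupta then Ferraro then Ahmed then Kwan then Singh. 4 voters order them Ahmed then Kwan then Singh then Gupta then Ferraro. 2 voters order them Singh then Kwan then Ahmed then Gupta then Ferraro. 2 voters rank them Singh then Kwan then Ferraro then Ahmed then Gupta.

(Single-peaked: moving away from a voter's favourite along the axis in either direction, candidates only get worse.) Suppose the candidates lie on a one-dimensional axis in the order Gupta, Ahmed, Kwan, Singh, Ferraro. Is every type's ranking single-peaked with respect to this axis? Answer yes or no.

Axis positions: Gupta=1, Ahmed=2, Kwan=3, Singh=4, Ferraro=5.
Type 1 (peak Singh at position 4): ranking walks positions 4-5-3-2-1, expanding outward from the peak — single-peaked.
Type 2 (peak Kwan at position 3): ranking walks positions 3-4-5-2-1, expanding outward from the peak — single-peaked.
Type 3 (peak Ferraro at position 5): ranking walks positions 5-4-3-2-1, expanding outward from the peak — single-peaked.
Type 4: ranking walks positions 1-5-2-3-4; Ferraro is ranked above Ahmed even though Ahmed lies between Ferraro and the peak Gupta on the axis — preferences dip and rise again. Not single-peaked.
Type 5 (peak Ahmed at position 2): ranking walks positions 2-3-4-1-5, expanding outward from the peak — single-peaked.
Type 6 (peak Singh at position 4): ranking walks positions 4-3-2-1-5, expanding outward from the peak — single-peaked.
Type 7 (peak Singh at position 4): ranking walks positions 4-3-5-2-1, expanding outward from the peak — single-peaked.
Type 4 violates single-peakedness, so the profile is not single-peaked on this axis.

no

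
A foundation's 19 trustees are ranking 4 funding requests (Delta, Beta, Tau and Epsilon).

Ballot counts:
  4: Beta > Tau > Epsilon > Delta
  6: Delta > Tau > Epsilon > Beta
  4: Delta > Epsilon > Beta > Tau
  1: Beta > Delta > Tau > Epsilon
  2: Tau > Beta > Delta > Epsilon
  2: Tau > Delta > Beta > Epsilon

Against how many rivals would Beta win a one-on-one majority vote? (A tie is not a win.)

0

Beta against each rival (19 reviewers):
Beta vs Delta: Beta preferred on 4+1+2 = 7 ballots; Delta wins 12–7.
Beta–Tau: Tau 10–9.
Beta vs Epsilon: 4+1+2+2 = 9 for Beta, 10 for Epsilon — Epsilon by 10–9.
Beta beats no one; loses to Delta, Tau, Epsilon — 0 pairwise wins.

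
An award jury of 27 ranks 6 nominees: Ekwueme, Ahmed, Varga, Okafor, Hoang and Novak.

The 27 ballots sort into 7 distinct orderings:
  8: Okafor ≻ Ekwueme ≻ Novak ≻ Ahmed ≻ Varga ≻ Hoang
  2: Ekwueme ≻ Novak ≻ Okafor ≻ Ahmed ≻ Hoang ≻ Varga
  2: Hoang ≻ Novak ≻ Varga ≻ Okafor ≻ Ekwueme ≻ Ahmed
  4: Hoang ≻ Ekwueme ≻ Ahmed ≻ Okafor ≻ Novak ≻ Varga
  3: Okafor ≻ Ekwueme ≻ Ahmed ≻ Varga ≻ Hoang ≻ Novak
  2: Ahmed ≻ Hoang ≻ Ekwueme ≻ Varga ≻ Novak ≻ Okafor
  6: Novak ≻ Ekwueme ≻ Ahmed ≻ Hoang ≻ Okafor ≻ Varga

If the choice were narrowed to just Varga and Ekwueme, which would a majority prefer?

Ekwueme

Ballots ranking Varga above Ekwueme: 2.
Ballots ranking Ekwueme above Varga: 27 − 2 = 25.
Ekwueme wins the head-to-head 25–2.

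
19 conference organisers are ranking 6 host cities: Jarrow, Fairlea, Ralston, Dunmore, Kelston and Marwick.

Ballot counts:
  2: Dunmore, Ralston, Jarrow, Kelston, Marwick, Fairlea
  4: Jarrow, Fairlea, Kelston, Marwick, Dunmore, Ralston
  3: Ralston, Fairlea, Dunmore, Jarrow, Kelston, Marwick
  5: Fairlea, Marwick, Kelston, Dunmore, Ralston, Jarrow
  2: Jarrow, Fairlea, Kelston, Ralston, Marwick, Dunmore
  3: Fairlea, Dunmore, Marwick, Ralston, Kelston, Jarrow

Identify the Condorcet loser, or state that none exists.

none

Pairwise majorities:
Jarrow–Fairlea: Fairlea 11–8.
Jarrow vs Ralston: Ralston, 13–6.
Jarrow vs Dunmore: Dunmore, 13–6.
Jarrow–Kelston: Jarrow 11–8.
Jarrow vs Marwick: Jarrow is ranked higher on 2+4+3+2 = 11 ballots, Marwick on 8. Jarrow wins 11–8.
Fairlea vs Ralston: Fairlea is ranked higher on 4+5+2+3 = 14 ballots, Ralston on 5. Fairlea wins 14–5.
Fairlea vs Dunmore: Fairlea, 17–2.
Fairlea–Kelston: Fairlea 17–2.
Fairlea vs Marwick: Fairlea, 17–2.
Ralston vs Dunmore: Ralston is ranked higher on 3+2 = 5 ballots, Dunmore on 14. Dunmore wins 14–5.
Ralston–Kelston: Kelston 11–8.
Ralston vs Marwick: Ralston is ranked higher on 2+3+2 = 7 ballots, Marwick on 12. Marwick wins 12–7.
Dunmore vs Kelston: Kelston wins 11–8.
Dunmore vs Marwick: 2+3+3 = 8 for Dunmore, 11 for Marwick — Marwick by 11–8.
Kelston–Marwick: Kelston 11–8.
Every city wins at least one matchup (Jarrow beats Kelston; Fairlea beats Jarrow; Ralston beats Jarrow; Dunmore beats Jarrow; Kelston beats Ralston; Marwick beats Ralston), so there is no Condorcet loser.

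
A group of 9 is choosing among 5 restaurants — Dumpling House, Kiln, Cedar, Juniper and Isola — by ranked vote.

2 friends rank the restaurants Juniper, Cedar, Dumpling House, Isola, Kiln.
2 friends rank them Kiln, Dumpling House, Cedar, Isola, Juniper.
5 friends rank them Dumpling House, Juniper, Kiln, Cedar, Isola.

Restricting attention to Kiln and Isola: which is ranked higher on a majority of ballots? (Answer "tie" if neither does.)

Ballots ranking Kiln above Isola: 2 + 5 = 7.
Ballots ranking Isola above Kiln: 9 − 7 = 2.
Kiln wins the head-to-head 7–2.

Kiln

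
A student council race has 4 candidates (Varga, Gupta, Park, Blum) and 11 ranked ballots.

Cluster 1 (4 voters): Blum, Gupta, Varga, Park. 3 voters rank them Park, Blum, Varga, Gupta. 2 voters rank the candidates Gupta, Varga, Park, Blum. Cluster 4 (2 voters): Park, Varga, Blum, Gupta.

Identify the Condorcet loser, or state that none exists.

none

Pairwise majorities:
Varga vs Gupta: Varga preferred on 3+2 = 5 ballots; Gupta wins 6–5.
Varga vs Park: Varga preferred on 4+2 = 6 ballots; Varga wins 6–5.
Varga–Blum: Blum 7–4.
Gupta vs Park: Gupta is ranked higher on 4+2 = 6 ballots, Park on 5. Gupta wins 6–5.
Gupta vs Blum: Gupta is ranked higher on 2 ballots, Blum on 9. Blum wins 9–2.
Park vs Blum: Park preferred on 3+2+2 = 7 ballots; Park wins 7–4.
Each candidate has at least one pairwise win (Varga beats Park; Gupta beats Varga; Park beats Blum; Blum beats Varga) — no Condorcet loser.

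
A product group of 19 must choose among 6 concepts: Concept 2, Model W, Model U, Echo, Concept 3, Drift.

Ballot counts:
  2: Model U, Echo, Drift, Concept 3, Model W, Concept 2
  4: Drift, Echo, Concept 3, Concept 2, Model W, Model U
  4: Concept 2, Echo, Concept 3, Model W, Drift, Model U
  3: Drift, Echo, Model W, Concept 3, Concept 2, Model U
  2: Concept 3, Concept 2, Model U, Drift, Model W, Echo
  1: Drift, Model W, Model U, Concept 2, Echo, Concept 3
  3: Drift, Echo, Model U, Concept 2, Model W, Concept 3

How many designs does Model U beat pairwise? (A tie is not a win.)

Model U against each rival (19 engineers):
Model U vs Concept 2: Concept 2 wins 13–6.
Model U vs Model W: Model W wins 12–7.
Model U vs Echo: Echo, 14–5.
Model U vs Concept 3: Model U is ranked higher on 2+1+3 = 6 ballots, Concept 3 on 13. Concept 3 wins 13–6.
Model U vs Drift: Model U preferred on 2+2 = 4 ballots; Drift wins 15–4.
Model U beats no one; loses to Concept 2, Model W, Echo, Concept 3, Drift — 0 pairwise wins.

0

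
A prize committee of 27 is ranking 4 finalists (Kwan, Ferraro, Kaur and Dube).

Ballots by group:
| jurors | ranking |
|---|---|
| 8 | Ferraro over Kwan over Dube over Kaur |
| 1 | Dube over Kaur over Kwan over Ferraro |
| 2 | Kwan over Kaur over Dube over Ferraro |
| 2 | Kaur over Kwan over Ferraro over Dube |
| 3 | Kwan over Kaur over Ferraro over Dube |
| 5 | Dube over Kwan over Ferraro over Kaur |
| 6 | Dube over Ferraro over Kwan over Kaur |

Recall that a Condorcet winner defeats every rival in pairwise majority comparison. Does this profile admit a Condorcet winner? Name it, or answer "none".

none

Pairwise majorities:
Kwan vs Ferraro: 1+2+2+3+5 = 13 for Kwan, 14 for Ferraro — Ferraro by 14–13.
Kwan vs Kaur: Kwan is ranked higher on 8+2+3+5+6 = 24 ballots, Kaur on 3. Kwan wins 24–3.
Kwan vs Dube: Kwan preferred on 8+2+2+3 = 15 ballots; Kwan wins 15–12.
Ferraro vs Kaur: Ferraro preferred on 8+5+6 = 19 ballots; Ferraro wins 19–8.
Ferraro vs Dube: Ferraro is ranked higher on 8+2+3 = 13 ballots, Dube on 14. Dube wins 14–13.
Kaur vs Dube: 2+2+3 = 7 for Kaur, 20 for Dube — Dube by 20–7.
No nominee is unbeaten: Kwan loses to Ferraro; Ferraro loses to Dube; Kaur loses to Kwan; Dube loses to Kwan. In particular Kwan beats Dube beats Ferraro beats Kwan is a majority cycle — no Condorcet winner exists.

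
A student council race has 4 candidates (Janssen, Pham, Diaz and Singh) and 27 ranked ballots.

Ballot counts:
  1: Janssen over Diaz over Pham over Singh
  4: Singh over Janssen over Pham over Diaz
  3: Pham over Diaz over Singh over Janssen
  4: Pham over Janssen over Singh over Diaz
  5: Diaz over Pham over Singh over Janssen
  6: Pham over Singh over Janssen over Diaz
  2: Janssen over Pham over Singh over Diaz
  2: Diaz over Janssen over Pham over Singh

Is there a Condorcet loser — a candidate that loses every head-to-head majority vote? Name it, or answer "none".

Diaz

Pairwise majorities:
Janssen–Pham: Pham 18–9.
Janssen vs Diaz: Janssen preferred on 1+4+4+6+2 = 17 ballots; Janssen wins 17–10.
Janssen–Singh: Singh 18–9.
Pham vs Diaz: 4+3+4+6+2 = 19 for Pham, 8 for Diaz — Pham by 19–8.
Pham–Singh: Pham 23–4.
Diaz vs Singh: 1+3+5+2 = 11 for Diaz, 16 for Singh — Singh by 16–11.
Diaz is beaten in every head-to-head and is the Condorcet loser.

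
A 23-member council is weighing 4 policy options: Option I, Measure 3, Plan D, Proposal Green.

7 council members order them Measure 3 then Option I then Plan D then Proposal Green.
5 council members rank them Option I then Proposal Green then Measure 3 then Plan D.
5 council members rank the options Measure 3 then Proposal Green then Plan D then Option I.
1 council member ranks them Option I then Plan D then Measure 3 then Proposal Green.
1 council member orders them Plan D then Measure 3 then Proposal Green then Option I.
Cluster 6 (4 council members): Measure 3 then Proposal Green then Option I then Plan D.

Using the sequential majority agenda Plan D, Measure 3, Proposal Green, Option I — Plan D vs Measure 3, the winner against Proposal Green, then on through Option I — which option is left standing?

Round 1: Plan D vs Measure 3 — 2–21, Measure 3 advances.
Round 2: Measure 3 vs Proposal Green — 18–5, Measure 3 advances.
Round 3: Measure 3 vs Option I — 17–6, Measure 3 advances.
The agenda winner is Measure 3.

Measure 3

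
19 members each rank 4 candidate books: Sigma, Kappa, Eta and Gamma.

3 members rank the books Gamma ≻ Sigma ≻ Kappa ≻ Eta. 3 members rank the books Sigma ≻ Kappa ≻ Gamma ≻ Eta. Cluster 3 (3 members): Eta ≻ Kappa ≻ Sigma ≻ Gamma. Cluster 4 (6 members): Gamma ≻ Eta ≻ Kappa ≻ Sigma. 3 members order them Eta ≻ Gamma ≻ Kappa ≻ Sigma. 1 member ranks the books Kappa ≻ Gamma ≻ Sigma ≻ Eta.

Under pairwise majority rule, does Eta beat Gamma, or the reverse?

Gamma

Ballots ranking Eta above Gamma: 3 + 3 = 6.
Ballots ranking Gamma above Eta: 19 − 6 = 13.
Gamma wins the head-to-head 13–6.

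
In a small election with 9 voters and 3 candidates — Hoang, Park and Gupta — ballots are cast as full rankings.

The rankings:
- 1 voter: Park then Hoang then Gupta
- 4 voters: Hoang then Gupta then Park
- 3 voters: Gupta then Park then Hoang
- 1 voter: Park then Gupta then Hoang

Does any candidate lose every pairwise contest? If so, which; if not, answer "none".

none

Pairwise majorities:
Hoang vs Park: Hoang is ranked higher on 4 ballots, Park on 5. Park wins 5–4.
Hoang vs Gupta: 1+4 = 5 for Hoang, 4 for Gupta — Hoang by 5–4.
Park vs Gupta: Gupta, 7–2.
Every candidate wins at least one matchup (Hoang beats Gupta; Park beats Hoang; Gupta beats Park), so there is no Condorcet loser.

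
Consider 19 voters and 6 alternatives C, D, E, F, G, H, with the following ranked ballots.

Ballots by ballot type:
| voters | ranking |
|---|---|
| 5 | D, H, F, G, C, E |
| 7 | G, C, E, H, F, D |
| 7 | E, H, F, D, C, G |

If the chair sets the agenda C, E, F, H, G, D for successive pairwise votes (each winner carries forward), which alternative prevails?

H

Round 1: C vs E — 12–7, C advances.
Round 2: C vs F — 7–12, F advances.
Round 3: F vs H — 0–19, H advances.
Round 4: H vs G — 12–7, H advances.
Round 5: H vs D — 14–5, H advances.
The agenda winner is H.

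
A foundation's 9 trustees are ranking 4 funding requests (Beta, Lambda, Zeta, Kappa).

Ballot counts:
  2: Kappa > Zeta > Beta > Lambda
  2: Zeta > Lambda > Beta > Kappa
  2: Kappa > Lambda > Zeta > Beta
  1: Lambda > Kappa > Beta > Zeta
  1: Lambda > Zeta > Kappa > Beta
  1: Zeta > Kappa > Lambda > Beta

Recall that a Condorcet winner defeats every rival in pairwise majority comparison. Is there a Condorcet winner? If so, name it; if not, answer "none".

Kappa

Pairwise majorities:
Beta vs Lambda: Lambda, 7–2.
Beta vs Zeta: Zeta wins 8–1.
Beta vs Kappa: Kappa wins 7–2.
Lambda–Zeta: Zeta 5–4.
Lambda vs Kappa: Kappa wins 5–4.
Zeta–Kappa: Kappa 5–4.
Kappa defeats every rival head-to-head and is the Condorcet winner.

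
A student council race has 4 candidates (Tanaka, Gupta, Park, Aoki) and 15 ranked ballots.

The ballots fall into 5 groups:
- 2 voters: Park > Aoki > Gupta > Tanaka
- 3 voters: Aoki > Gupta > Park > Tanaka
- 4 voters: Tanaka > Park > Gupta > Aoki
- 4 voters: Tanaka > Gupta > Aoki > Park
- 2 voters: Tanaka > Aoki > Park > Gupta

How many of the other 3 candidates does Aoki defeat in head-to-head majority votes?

Aoki against each rival (15 voters):
Aoki vs Tanaka: Aoki is ranked higher on 2+3 = 5 ballots, Tanaka on 10. Tanaka wins 10–5.
Aoki vs Gupta: Gupta wins 8–7.
Aoki–Park: Aoki 9–6.
Aoki beats Park; loses to Tanaka, Gupta — 1 pairwise win.

1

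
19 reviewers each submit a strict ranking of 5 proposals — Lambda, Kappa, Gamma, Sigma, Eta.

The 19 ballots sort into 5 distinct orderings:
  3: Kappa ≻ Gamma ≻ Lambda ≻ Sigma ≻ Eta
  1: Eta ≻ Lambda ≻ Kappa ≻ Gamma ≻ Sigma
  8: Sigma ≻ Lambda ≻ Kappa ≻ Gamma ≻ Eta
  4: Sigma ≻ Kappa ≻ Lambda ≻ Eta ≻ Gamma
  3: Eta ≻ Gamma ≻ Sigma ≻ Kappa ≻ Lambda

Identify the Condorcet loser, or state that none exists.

Eta

Pairwise majorities:
Lambda vs Kappa: 1+8 = 9 for Lambda, 10 for Kappa — Kappa by 10–9.
Lambda vs Gamma: 13 to 6, Lambda.
Lambda vs Sigma: 4 to 15, Sigma.
Lambda vs Eta: Lambda wins 15–4.
Kappa vs Gamma: Kappa wins 16–3.
Kappa vs Sigma: Kappa is ranked higher on 3+1 = 4 ballots, Sigma on 15. Sigma wins 15–4.
Kappa vs Eta: Kappa wins 15–4.
Gamma vs Sigma: Sigma, 12–7.
Gamma vs Eta: Gamma, 11–8.
Sigma vs Eta: Sigma wins 15–4.
Eta loses to every other project — it is the Condorcet loser.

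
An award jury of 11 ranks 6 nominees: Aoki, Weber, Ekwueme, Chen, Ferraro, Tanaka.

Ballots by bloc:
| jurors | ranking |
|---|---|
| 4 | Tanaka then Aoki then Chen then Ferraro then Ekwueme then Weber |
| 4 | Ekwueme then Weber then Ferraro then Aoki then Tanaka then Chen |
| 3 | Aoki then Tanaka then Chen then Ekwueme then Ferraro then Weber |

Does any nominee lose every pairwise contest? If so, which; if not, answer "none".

Pairwise majorities:
Aoki vs Weber: Aoki is ranked higher on 4+3 = 7 ballots, Weber on 4. Aoki wins 7–4.
Aoki vs Ekwueme: Aoki wins 7–4.
Aoki vs Chen: Aoki, 11–0.
Aoki vs Ferraro: Aoki preferred on 4+3 = 7 ballots; Aoki wins 7–4.
Aoki vs Tanaka: Aoki, 7–4.
Weber–Ekwueme: Ekwueme 11–0.
Weber vs Chen: Weber preferred on 4 ballots; Chen wins 7–4.
Weber vs Ferraro: Ferraro, 7–4.
Weber vs Tanaka: Weber is ranked higher on 4 ballots, Tanaka on 7. Tanaka wins 7–4.
Ekwueme vs Chen: Chen, 7–4.
Ekwueme vs Ferraro: Ekwueme preferred on 4+3 = 7 ballots; Ekwueme wins 7–4.
Ekwueme vs Tanaka: 4 to 7, Tanaka.
Chen vs Ferraro: Chen is ranked higher on 4+3 = 7 ballots, Ferraro on 4. Chen wins 7–4.
Chen vs Tanaka: 0 to 11, Tanaka.
Ferraro vs Tanaka: 4 for Ferraro, 7 for Tanaka — Tanaka by 7–4.
Weber is beaten in every head-to-head and is the Condorcet loser.

Weber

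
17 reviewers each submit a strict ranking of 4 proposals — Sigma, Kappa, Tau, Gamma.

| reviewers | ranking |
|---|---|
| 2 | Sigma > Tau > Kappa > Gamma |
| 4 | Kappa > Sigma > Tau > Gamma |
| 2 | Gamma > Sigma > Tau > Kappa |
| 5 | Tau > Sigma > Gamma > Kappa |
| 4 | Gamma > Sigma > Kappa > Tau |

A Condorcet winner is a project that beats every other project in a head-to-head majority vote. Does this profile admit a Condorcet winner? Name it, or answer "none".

Head-to-head results (17 reviewers):
Sigma vs Kappa: Sigma wins 13–4.
Sigma–Tau: Sigma 12–5.
Sigma vs Gamma: Sigma wins 11–6.
Kappa vs Tau: Tau wins 9–8.
Kappa–Gamma: Gamma 11–6.
Tau vs Gamma: Tau wins 11–6.
Only Sigma has no losses; Sigma is the Condorcet winner.

Sigma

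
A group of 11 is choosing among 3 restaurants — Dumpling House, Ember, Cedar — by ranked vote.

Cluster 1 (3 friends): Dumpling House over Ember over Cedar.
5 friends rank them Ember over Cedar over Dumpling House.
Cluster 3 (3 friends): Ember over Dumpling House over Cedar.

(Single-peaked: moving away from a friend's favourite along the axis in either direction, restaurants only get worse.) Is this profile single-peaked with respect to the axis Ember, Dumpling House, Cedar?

no

Axis positions: Ember=1, Dumpling House=2, Cedar=3.
Cluster 1 (peak Dumpling House at position 2): ranking walks positions 2-1-3, expanding outward from the peak — single-peaked.
Cluster 2: ranking walks positions 1-3-2; Cedar is ranked above Dumpling House even though Dumpling House lies between Cedar and the peak Ember on the axis — preferences dip and rise again. Not single-peaked.
Cluster 3 (peak Ember at position 1): ranking walks positions 1-2-3, expanding outward from the peak — single-peaked.
Cluster 2 violates single-peakedness, so the profile is not single-peaked on this axis.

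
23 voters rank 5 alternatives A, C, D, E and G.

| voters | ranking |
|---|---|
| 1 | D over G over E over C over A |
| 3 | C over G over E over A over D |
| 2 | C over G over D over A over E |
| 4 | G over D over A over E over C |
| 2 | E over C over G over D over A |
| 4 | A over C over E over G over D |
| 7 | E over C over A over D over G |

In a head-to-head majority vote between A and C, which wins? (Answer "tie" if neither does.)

C

Ballots ranking A above C: 4 + 4 = 8.
Ballots ranking C above A: 23 − 8 = 15.
C wins the head-to-head 15–8.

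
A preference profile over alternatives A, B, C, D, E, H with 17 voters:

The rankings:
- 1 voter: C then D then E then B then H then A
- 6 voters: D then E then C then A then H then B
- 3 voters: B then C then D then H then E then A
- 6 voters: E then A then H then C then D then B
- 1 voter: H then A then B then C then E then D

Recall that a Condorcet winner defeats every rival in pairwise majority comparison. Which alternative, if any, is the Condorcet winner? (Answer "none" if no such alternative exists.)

none

Pairwise majorities:
A vs B: A, 13–4.
A vs C: C wins 10–7.
A vs D: D, 10–7.
A vs E: E, 16–1.
A vs H: A wins 12–5.
B vs C: C wins 13–4.
B vs D: 4 to 13, D.
B vs E: E wins 13–4.
B vs H: H, 13–4.
C vs D: C wins 11–6.
C vs E: C preferred on 1+3+1 = 5 ballots; E wins 12–5.
C vs H: C, 10–7.
D vs E: D wins 10–7.
D vs H: 1+6+3 = 10 for D, 7 for H — D by 10–7.
E vs H: E, 13–4.
No alternative is unbeaten: A loses to C; B loses to A; C loses to E; D loses to C; E loses to D; H loses to A. In particular C → D → E → C is a majority cycle — no Condorcet winner exists.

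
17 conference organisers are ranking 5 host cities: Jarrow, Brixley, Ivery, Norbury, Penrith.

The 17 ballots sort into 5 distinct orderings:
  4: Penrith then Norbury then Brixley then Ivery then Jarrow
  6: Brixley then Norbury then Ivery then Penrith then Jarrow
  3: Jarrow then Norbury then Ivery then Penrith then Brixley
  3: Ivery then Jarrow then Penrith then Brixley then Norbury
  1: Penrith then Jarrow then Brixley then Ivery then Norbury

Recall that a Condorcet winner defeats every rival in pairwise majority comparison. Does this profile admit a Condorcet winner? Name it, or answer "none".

none

Head-to-head results (17 organisers):
Jarrow vs Brixley: Brixley, 10–7.
Jarrow vs Ivery: Ivery wins 13–4.
Jarrow vs Norbury: Norbury, 10–7.
Jarrow–Penrith: Penrith 11–6.
Brixley vs Ivery: Brixley, 11–6.
Brixley vs Norbury: Brixley, 10–7.
Brixley vs Penrith: Penrith, 11–6.
Ivery vs Norbury: Norbury, 13–4.
Ivery vs Penrith: Ivery wins 12–5.
Norbury vs Penrith: Norbury, 9–8.
Every city loses at least once (Jarrow loses to Brixley; Brixley loses to Penrith; Ivery loses to Brixley; Norbury loses to Brixley; Penrith loses to Ivery). The majority relation contains the cycle Brixley beats Ivery beats Penrith beats Brixley, so there is no Condorcet winner.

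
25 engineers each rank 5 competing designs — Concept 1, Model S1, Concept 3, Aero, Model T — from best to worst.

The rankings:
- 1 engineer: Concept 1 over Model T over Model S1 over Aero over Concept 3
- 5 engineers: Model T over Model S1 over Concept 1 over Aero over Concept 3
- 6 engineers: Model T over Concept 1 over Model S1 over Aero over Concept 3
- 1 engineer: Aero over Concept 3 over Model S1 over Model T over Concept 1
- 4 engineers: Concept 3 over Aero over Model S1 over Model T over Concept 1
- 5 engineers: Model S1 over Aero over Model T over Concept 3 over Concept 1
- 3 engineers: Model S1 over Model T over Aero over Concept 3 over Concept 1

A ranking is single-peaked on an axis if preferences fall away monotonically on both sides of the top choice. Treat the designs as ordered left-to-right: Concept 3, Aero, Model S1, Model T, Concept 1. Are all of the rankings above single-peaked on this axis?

Axis positions: Concept 3=1, Aero=2, Model S1=3, Model T=4, Concept 1=5.
Type 1 (peak Concept 1 at position 5): ranking walks positions 5-4-3-2-1, expanding outward from the peak — single-peaked.
Type 2 (peak Model T at position 4): ranking walks positions 4-3-5-2-1, expanding outward from the peak — single-peaked.
Type 3 (peak Model T at position 4): ranking walks positions 4-5-3-2-1, expanding outward from the peak — single-peaked.
Type 4 (peak Aero at position 2): ranking walks positions 2-1-3-4-5, expanding outward from the peak — single-peaked.
Type 5 (peak Concept 3 at position 1): ranking walks positions 1-2-3-4-5, expanding outward from the peak — single-peaked.
Type 6 (peak Model S1 at position 3): ranking walks positions 3-2-4-1-5, expanding outward from the peak — single-peaked.
Type 7 (peak Model S1 at position 3): ranking walks positions 3-4-2-1-5, expanding outward from the peak — single-peaked.
Every ranking is single-peaked on this axis.

yes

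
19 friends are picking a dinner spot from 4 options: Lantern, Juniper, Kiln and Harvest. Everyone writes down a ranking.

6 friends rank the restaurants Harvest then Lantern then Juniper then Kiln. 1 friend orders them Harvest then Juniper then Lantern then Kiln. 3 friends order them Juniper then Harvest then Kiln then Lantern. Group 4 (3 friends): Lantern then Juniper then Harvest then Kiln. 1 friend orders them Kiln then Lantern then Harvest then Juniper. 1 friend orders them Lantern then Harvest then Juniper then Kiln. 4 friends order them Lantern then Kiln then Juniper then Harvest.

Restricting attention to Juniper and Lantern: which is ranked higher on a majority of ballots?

Ballots ranking Juniper above Lantern: 1 + 3 = 4.
Ballots ranking Lantern above Juniper: 19 − 4 = 15.
Lantern wins the head-to-head 15–4.

Lantern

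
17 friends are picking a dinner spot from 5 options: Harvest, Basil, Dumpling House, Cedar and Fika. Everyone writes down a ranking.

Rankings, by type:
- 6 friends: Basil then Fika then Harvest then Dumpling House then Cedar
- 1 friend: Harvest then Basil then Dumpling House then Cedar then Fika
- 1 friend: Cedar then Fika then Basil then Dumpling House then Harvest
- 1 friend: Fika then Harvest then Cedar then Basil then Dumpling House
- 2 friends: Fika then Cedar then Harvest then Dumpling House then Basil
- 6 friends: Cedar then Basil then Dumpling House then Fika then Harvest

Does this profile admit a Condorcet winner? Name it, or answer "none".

none

Pairwise majorities:
Harvest vs Basil: 4 to 13, Basil.
Harvest vs Dumpling House: Harvest wins 10–7.
Harvest vs Cedar: Harvest is ranked higher on 6+1+1 = 8 ballots, Cedar on 9. Cedar wins 9–8.
Harvest vs Fika: Harvest preferred on 1 ballot; Fika wins 16–1.
Basil vs Dumpling House: Basil wins 15–2.
Basil vs Cedar: Cedar, 10–7.
Basil vs Fika: 13 to 4, Basil.
Dumpling House vs Cedar: Cedar, 10–7.
Dumpling House vs Fika: Fika, 10–7.
Cedar–Fika: Fika 9–8.
Every restaurant loses at least once (Harvest loses to Basil; Basil loses to Cedar; Dumpling House loses to Harvest; Cedar loses to Fika; Fika loses to Basil). The majority relation contains the cycle Basil → Fika → Cedar → Basil, so there is no Condorcet winner.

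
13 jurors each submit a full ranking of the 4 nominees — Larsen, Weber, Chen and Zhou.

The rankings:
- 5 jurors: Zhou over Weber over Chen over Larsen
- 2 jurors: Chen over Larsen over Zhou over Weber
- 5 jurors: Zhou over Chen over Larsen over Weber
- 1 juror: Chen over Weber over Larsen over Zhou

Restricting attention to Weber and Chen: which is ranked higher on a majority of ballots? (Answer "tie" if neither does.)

Ballots ranking Weber above Chen: 5.
Ballots ranking Chen above Weber: 13 − 5 = 8.
Chen wins the head-to-head 8–5.

Chen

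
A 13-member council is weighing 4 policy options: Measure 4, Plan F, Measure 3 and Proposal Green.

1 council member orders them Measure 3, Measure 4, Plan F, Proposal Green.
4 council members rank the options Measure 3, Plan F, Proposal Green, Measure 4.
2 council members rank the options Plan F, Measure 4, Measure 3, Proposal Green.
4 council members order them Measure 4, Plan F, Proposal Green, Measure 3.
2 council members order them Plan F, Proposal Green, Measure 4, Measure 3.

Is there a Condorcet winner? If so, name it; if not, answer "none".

Plan F

Check each pair by majority over 13 ballots:
Measure 4 vs Plan F: Measure 4 is ranked higher on 1+4 = 5 ballots, Plan F on 8. Plan F wins 8–5.
Measure 4–Measure 3: Measure 4 8–5.
Measure 4 vs Proposal Green: Measure 4, 7–6.
Plan F vs Measure 3: Plan F wins 8–5.
Plan F vs Proposal Green: 13 to 0, Plan F.
Measure 3 vs Proposal Green: Measure 3 wins 7–6.
Only Plan F has no losses; Plan F is the Condorcet winner.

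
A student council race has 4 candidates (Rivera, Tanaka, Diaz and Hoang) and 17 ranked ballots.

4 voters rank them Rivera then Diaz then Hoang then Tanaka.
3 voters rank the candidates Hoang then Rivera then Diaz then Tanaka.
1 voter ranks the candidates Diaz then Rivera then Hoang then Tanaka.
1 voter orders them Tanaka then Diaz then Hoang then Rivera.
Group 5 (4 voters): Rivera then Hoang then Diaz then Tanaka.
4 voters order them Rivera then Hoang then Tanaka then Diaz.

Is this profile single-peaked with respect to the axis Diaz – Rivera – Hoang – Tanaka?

Axis positions: Diaz=1, Rivera=2, Hoang=3, Tanaka=4.
Group 1 (peak Rivera at position 2): ranking walks positions 2-1-3-4, expanding outward from the peak — single-peaked.
Group 2 (peak Hoang at position 3): ranking walks positions 3-2-1-4, expanding outward from the peak — single-peaked.
Group 3 (peak Diaz at position 1): ranking walks positions 1-2-3-4, expanding outward from the peak — single-peaked.
Group 4: ranking walks positions 4-1-3-2; Diaz is ranked above Hoang even though Hoang lies between Diaz and the peak Tanaka on the axis — preferences dip and rise again. Not single-peaked.
Group 5 (peak Rivera at position 2): ranking walks positions 2-3-1-4, expanding outward from the peak — single-peaked.
Group 6 (peak Rivera at position 2): ranking walks positions 2-3-4-1, expanding outward from the peak — single-peaked.
Group 4 violates single-peakedness, so the profile is not single-peaked on this axis.

no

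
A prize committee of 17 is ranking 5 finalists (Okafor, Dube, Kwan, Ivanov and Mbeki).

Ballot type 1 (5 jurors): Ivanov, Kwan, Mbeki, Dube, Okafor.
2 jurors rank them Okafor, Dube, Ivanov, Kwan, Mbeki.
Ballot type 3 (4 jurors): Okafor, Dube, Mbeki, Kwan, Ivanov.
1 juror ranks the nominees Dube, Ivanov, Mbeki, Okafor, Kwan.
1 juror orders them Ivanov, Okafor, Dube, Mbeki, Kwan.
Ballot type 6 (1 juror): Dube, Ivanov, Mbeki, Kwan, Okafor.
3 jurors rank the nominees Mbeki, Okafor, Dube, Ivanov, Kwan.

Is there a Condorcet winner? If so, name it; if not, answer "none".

none

Pairwise majorities:
Okafor–Dube: Okafor 10–7.
Okafor–Kwan: Okafor 11–6.
Okafor–Ivanov: Okafor 9–8.
Okafor vs Mbeki: Mbeki wins 10–7.
Dube vs Kwan: Dube, 12–5.
Dube vs Ivanov: Dube, 11–6.
Dube–Mbeki: Dube 9–8.
Kwan–Ivanov: Ivanov 13–4.
Kwan vs Mbeki: Mbeki wins 10–7.
Ivanov–Mbeki: Ivanov 10–7.
Each nominee drops at least one matchup (Okafor loses to Mbeki; Dube loses to Okafor; Kwan loses to Okafor; Ivanov loses to Okafor; Mbeki loses to Dube); the cycle Okafor > Dube > Mbeki > Okafor rules out a Condorcet winner.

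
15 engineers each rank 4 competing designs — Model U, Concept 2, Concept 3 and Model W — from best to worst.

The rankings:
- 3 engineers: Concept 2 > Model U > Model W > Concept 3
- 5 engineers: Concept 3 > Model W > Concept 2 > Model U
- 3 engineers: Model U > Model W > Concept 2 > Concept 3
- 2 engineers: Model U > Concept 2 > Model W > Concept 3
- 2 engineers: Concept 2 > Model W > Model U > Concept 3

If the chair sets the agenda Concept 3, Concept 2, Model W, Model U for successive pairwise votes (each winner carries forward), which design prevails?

Model U

Round 1: Concept 3 vs Concept 2 — 5–10, Concept 2 advances.
Round 2: Concept 2 vs Model W — 7–8, Model W advances.
Round 3: Model W vs Model U — 7–8, Model U advances.
The agenda winner is Model U.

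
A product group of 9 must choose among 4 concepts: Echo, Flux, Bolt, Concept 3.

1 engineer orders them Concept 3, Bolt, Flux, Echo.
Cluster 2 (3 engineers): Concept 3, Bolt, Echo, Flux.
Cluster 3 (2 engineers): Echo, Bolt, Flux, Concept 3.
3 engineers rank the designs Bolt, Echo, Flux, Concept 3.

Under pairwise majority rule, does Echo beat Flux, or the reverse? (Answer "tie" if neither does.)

Ballots ranking Echo above Flux: 3 + 2 + 3 = 8.
Ballots ranking Flux above Echo: 9 − 8 = 1.
Echo wins the head-to-head 8–1.

Echo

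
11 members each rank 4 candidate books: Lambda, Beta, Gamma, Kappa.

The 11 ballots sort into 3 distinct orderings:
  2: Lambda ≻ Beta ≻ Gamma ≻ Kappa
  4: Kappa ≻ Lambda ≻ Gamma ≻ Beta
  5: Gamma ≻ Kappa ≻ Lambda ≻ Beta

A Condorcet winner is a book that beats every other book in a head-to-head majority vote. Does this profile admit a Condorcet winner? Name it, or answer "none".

Check each pair by majority over 11 ballots:
Lambda vs Beta: 11 to 0, Lambda.
Lambda vs Gamma: 2+4 = 6 for Lambda, 5 for Gamma — Lambda by 6–5.
Lambda vs Kappa: Lambda is ranked higher on 2 ballots, Kappa on 9. Kappa wins 9–2.
Beta vs Gamma: 2 to 9, Gamma.
Beta vs Kappa: 2 for Beta, 9 for Kappa — Kappa by 9–2.
Gamma vs Kappa: Gamma is ranked higher on 2+5 = 7 ballots, Kappa on 4. Gamma wins 7–4.
No book is unbeaten: Lambda loses to Kappa; Beta loses to Lambda; Gamma loses to Lambda; Kappa loses to Gamma. In particular Lambda beats Gamma beats Kappa beats Lambda is a majority cycle — no Condorcet winner exists.

none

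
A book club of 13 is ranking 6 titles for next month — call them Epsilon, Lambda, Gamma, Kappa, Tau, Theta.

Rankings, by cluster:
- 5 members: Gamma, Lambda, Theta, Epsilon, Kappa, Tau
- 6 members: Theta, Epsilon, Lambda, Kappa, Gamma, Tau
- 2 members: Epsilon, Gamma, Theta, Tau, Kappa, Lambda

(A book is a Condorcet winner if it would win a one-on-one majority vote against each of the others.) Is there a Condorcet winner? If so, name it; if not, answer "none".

none

Pairwise majorities:
Epsilon–Lambda: Epsilon 8–5.
Epsilon vs Gamma: Epsilon, 8–5.
Epsilon–Kappa: Epsilon 13–0.
Epsilon vs Tau: Epsilon wins 13–0.
Epsilon vs Theta: Theta wins 11–2.
Lambda–Gamma: Gamma 7–6.
Lambda vs Kappa: Lambda, 11–2.
Lambda–Tau: Lambda 11–2.
Lambda vs Theta: Theta, 8–5.
Gamma–Kappa: Gamma 7–6.
Gamma vs Tau: Gamma wins 13–0.
Gamma vs Theta: Gamma wins 7–6.
Kappa vs Tau: Kappa, 11–2.
Kappa vs Theta: Theta, 13–0.
Tau vs Theta: Theta, 13–0.
Each book drops at least one matchup (Epsilon loses to Theta; Lambda loses to Epsilon; Gamma loses to Epsilon; Kappa loses to Epsilon; Tau loses to Epsilon; Theta loses to Gamma); the cycle Epsilon beats Gamma beats Theta beats Epsilon rules out a Condorcet winner.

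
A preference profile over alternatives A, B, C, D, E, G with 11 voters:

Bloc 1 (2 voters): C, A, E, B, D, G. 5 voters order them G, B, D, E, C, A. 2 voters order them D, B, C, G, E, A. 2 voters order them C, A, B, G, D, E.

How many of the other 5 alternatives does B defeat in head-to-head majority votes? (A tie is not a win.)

5

B against each rival (11 voters):
B vs A: B, 7–4.
B vs C: 5+2 = 7 for B, 4 for C — B by 7–4.
B vs D: B, 9–2.
B–E: B 9–2.
B vs G: B is ranked higher on 2+2+2 = 6 ballots, G on 5. B wins 6–5.
B beats A, C, D, E, G — 5 pairwise wins.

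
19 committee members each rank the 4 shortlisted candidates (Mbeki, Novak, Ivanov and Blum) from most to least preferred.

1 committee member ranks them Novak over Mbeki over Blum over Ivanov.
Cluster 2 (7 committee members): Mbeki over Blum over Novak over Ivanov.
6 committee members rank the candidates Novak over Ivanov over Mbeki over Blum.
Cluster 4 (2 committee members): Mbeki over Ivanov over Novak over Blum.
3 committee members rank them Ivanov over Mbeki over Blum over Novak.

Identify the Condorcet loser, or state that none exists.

Pairwise majorities:
Mbeki vs Novak: Mbeki, 12–7.
Mbeki vs Ivanov: Mbeki preferred on 1+7+2 = 10 ballots; Mbeki wins 10–9.
Mbeki vs Blum: Mbeki preferred on 1+7+6+2+3 = 19 ballots; Mbeki wins 19–0.
Novak vs Ivanov: Novak, 14–5.
Novak vs Blum: Blum, 10–9.
Ivanov vs Blum: Ivanov wins 11–8.
No candidate is winless: Mbeki beats Novak; Novak beats Ivanov; Ivanov beats Blum; Blum beats Novak. There is no Condorcet loser.

none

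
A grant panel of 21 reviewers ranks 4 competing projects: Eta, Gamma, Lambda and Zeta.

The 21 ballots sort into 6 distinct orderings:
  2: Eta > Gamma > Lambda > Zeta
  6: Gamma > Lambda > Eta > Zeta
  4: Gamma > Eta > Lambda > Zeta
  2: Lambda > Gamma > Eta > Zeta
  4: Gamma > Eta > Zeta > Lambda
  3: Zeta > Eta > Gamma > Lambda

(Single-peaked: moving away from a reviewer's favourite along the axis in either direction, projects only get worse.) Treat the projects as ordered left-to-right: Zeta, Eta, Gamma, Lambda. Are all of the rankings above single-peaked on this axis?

Axis positions: Zeta=1, Eta=2, Gamma=3, Lambda=4.
Type 1 (peak Eta at position 2): ranking walks positions 2-3-4-1, expanding outward from the peak — single-peaked.
Type 2 (peak Gamma at position 3): ranking walks positions 3-4-2-1, expanding outward from the peak — single-peaked.
Type 3 (peak Gamma at position 3): ranking walks positions 3-2-4-1, expanding outward from the peak — single-peaked.
Type 4 (peak Lambda at position 4): ranking walks positions 4-3-2-1, expanding outward from the peak — single-peaked.
Type 5 (peak Gamma at position 3): ranking walks positions 3-2-1-4, expanding outward from the peak — single-peaked.
Type 6 (peak Zeta at position 1): ranking walks positions 1-2-3-4, expanding outward from the peak — single-peaked.
Every ranking is single-peaked on this axis.

yes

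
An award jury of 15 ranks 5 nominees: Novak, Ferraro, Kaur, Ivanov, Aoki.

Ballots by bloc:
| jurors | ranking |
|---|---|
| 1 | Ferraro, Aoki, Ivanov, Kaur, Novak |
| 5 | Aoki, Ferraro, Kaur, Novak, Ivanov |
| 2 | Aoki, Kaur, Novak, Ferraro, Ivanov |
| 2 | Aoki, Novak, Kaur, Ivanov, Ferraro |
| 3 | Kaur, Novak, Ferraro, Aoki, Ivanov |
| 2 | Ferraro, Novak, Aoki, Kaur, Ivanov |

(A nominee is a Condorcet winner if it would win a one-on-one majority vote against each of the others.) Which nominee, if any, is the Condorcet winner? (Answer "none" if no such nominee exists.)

Aoki

Head-to-head results (15 jurors):
Novak vs Ferraro: 7 to 8, Ferraro.
Novak vs Kaur: Novak is ranked higher on 2+2 = 4 ballots, Kaur on 11. Kaur wins 11–4.
Novak vs Ivanov: 5+2+2+3+2 = 14 for Novak, 1 for Ivanov — Novak by 14–1.
Novak vs Aoki: Novak preferred on 3+2 = 5 ballots; Aoki wins 10–5.
Ferraro vs Kaur: Ferraro is ranked higher on 1+5+2 = 8 ballots, Kaur on 7. Ferraro wins 8–7.
Ferraro vs Ivanov: Ferraro is ranked higher on 1+5+2+3+2 = 13 ballots, Ivanov on 2. Ferraro wins 13–2.
Ferraro vs Aoki: 1+3+2 = 6 for Ferraro, 9 for Aoki — Aoki by 9–6.
Kaur vs Ivanov: Kaur is ranked higher on 5+2+2+3+2 = 14 ballots, Ivanov on 1. Kaur wins 14–1.
Kaur vs Aoki: Kaur preferred on 3 ballots; Aoki wins 12–3.
Ivanov vs Aoki: Ivanov preferred on 0 ballots; Aoki wins 15–0.
Only Aoki has no losses; Aoki is the Condorcet winner.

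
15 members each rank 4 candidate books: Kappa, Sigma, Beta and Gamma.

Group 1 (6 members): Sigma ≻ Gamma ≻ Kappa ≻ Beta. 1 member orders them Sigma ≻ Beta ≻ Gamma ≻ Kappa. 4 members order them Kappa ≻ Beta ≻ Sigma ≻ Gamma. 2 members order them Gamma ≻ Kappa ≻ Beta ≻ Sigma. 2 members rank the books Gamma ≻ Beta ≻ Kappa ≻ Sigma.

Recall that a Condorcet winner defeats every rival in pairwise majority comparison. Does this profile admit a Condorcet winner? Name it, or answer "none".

none

Head-to-head results (15 members):
Kappa vs Sigma: Kappa is ranked higher on 4+2+2 = 8 ballots, Sigma on 7. Kappa wins 8–7.
Kappa vs Beta: 12 to 3, Kappa.
Kappa vs Gamma: 4 for Kappa, 11 for Gamma — Gamma by 11–4.
Sigma vs Beta: 6+1 = 7 for Sigma, 8 for Beta — Beta by 8–7.
Sigma vs Gamma: 11 to 4, Sigma.
Beta vs Gamma: 5 to 10, Gamma.
Every book loses at least once (Kappa loses to Gamma; Sigma loses to Kappa; Beta loses to Kappa; Gamma loses to Sigma). The majority relation contains the cycle Kappa → Sigma → Gamma → Kappa, so there is no Condorcet winner.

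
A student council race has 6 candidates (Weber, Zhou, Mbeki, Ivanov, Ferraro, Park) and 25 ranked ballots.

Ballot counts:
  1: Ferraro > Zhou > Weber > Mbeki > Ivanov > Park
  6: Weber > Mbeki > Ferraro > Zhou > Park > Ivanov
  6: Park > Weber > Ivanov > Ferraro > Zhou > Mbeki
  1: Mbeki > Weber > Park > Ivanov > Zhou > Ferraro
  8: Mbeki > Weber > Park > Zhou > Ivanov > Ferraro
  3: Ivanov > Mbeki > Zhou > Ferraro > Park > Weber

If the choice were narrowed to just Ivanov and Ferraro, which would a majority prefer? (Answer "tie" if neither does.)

Ballots ranking Ivanov above Ferraro: 6 + 1 + 8 + 3 = 18.
Ballots ranking Ferraro above Ivanov: 25 − 18 = 7.
Ivanov wins the head-to-head 18–7.

Ivanov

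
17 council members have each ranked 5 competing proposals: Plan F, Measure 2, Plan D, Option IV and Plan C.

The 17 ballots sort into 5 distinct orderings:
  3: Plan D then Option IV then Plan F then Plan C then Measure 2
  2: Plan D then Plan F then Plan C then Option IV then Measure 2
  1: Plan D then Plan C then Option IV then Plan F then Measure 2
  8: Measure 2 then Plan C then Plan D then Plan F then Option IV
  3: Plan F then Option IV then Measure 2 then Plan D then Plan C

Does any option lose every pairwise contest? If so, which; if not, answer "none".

none

Pairwise majorities:
Plan F vs Measure 2: Plan F is ranked higher on 3+2+1+3 = 9 ballots, Measure 2 on 8. Plan F wins 9–8.
Plan F vs Plan D: Plan D wins 14–3.
Plan F vs Option IV: Plan F wins 13–4.
Plan F–Plan C: Plan C 9–8.
Measure 2 vs Plan D: Measure 2, 11–6.
Measure 2 vs Option IV: Option IV, 9–8.
Measure 2 vs Plan C: Measure 2 is ranked higher on 8+3 = 11 ballots, Plan C on 6. Measure 2 wins 11–6.
Plan D vs Option IV: 3+2+1+8 = 14 for Plan D, 3 for Option IV — Plan D by 14–3.
Plan D vs Plan C: Plan D wins 9–8.
Option IV vs Plan C: 3+3 = 6 for Option IV, 11 for Plan C — Plan C by 11–6.
Each option has at least one pairwise win (Plan F beats Measure 2; Measure 2 beats Plan D; Plan D beats Plan F; Option IV beats Measure 2; Plan C beats Plan F) — no Condorcet loser.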